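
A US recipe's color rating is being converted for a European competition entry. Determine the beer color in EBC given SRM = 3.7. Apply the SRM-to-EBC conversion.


EBC = SRM · 1.97
EBC = 3.7 · 1.97

7.2890 EBC


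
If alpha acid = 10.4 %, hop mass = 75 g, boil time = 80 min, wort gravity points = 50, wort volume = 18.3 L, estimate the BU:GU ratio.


U = 1.65·0.000125^(GP/1000)·(1−e^(−0.04t))/4.15;  IBU = (α/100)·m·U·1000/V;  BU:GU = IBU/GP
U = 1.65·0.000125^(50/1000)·(1−e^(−0.04·80))/4.15 = 0.2433
IBU = (10.4/100)·75·0.2433·1000/18.3 = 103.7173
BU:GU = 103.7173/50

2.0743


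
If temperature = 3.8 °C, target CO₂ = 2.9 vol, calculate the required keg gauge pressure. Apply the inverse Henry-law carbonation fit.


psi = vols/(0.01821 + 0.09011·e^(−0.04·T)) − 14.695
psi = 2.9/(0.01821 + 0.09011·e^(−0.04·3.8)) − 14.695

15.6355 psi


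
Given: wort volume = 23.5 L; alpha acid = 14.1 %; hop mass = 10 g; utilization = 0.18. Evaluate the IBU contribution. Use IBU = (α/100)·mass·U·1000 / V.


IBU = (14.1/100)·10·0.18·1000 / 23.5

10.8000 IBU


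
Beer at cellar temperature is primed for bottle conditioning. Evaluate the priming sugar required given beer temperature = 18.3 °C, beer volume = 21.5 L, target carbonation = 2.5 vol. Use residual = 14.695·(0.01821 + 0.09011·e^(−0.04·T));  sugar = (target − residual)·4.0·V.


residual = 14.695·(0.01821 + 0.09011·e^(−0.04·18.3)) = 0.9044
sugar = (2.5 − 0.9044)·4.0·21.5

137.2174 g


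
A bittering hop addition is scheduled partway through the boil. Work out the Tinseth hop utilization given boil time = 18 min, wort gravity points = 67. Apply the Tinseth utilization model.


U = 1.65·0.000125^(GP/1000) · (1 − e^(−0.04·t))/4.15
bigness = 1.65·0.000125^(67/1000) = 0.9036
boil_factor = (1 − e^(−0.04·18))/4.15 = 0.1237
U = 0.9036 · 0.1237

0.1118


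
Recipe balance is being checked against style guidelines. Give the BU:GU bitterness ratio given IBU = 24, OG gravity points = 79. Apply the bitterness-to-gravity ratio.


BU:GU = IBU / OG_points
BU:GU = 24 / 79

0.3038


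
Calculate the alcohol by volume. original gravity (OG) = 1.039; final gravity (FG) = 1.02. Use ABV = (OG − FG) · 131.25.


ABV = (1.039 − 1.02) · 131.25

2.4937 % ABV


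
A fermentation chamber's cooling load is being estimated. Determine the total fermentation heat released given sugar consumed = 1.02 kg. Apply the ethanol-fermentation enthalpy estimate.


Q = m_sugar · 590 kJ/kg
Q = 1.02 · 590

601.8000 kJ


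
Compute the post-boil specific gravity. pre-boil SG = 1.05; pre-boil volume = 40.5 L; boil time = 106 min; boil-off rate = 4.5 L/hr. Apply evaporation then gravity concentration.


V_post = V_pre − rate·(t/60);  SG_post = 1 + (SG_pre−1)·V_pre/V_post
V_post = 40.5 − 4.5·(106/60) = 32.5500
SG_post = 1 + (1.05 − 1)·40.5/32.5500

1.0622


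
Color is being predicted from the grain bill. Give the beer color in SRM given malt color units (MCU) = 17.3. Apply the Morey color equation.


SRM = 1.4922 · MCU^0.6859
SRM = 1.4922 · 17.3^0.6859

10.5439 SRM


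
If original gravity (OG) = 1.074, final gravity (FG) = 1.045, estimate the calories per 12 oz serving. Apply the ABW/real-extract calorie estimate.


ABW = (OG−FG)·131.25·0.79/FG;  °P = 259 − 259/SG (for OG→OE and FG→AE);  RE = 0.1808·OE + 0.8192·AE;  Cal = (6.9·ABW + 4·(RE−0.1))·FG·3.55
ABW = (1.074 − 1.045)·131.25·0.79/1.045 = 2.8775
OE = 259 − 259/1.074 = 17.8454 °P
AE = 259 − 259/1.045 = 11.1531 °P
RE = 0.1808·17.8454 + 0.8192·11.1531 = 12.3631 °P
Cal = (6.9·2.8775 + 4·(12.3631−0.1))·1.045·3.55

255.6268 kcal


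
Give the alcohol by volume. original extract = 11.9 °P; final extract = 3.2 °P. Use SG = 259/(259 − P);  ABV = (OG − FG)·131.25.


OG = 259/(259 − 11.9) = 1.0482
FG = 259/(259 − 3.2) = 1.0125
ABV = (1.0482 − 1.0125)·131.25

4.6789 % ABV


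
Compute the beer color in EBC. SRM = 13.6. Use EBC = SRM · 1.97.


EBC = 13.6 · 1.97

26.7920 EBC


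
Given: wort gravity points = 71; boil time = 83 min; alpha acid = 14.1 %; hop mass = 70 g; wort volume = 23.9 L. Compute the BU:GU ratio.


U = 1.65·0.000125^(GP/1000)·(1−e^(−0.04t))/4.15;  IBU = (α/100)·m·U·1000/V;  BU:GU = IBU/GP
U = 1.65·0.000125^(71/1000)·(1−e^(−0.04·83))/4.15 = 0.2025
IBU = (14.1/100)·70·0.2025·1000/23.9 = 83.6072
BU:GU = 83.6072/71

1.1776


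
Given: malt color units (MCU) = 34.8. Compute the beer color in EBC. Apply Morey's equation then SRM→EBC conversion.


SRM = 1.4922·MCU^0.6859;  EBC = SRM·1.97
SRM = 1.4922·34.8^0.6859 = 17.0293
EBC = 17.0293·1.97

33.5477 EBC


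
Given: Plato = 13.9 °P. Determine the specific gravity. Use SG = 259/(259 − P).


SG = 259/(259 − 13.9)

1.0567


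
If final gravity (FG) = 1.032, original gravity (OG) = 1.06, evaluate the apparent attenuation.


AA = (OG − FG)/(OG − 1) · 100
AA = (1.06 − 1.032)/(1.06 − 1) · 100

46.6667 %


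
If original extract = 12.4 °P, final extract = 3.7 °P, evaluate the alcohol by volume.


SG = 259/(259 − P);  ABV = (OG − FG)·131.25
OG = 259/(259 − 12.4) = 1.0503
FG = 259/(259 − 3.7) = 1.0145
ABV = (1.0503 − 1.0145)·131.25

4.6976 % ABV


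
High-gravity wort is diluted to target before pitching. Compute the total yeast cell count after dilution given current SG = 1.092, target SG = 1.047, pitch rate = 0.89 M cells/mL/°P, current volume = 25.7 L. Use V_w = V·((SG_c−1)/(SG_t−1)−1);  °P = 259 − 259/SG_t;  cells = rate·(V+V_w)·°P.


V_w = 25.7·((1.092−1)/(1.047−1)−1) = 24.6064
V_final = 25.7 + 24.6064 = 50.3064
°P = 259 − 259/1.047 = 11.6266
cells = 0.89·50.3064·11.6266

520.5519 billion cells


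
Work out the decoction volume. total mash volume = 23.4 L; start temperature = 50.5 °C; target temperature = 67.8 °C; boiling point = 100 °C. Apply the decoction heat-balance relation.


V_dec = V_total·(T_target − T_start)/(T_boil − T_start)
V_dec = 23.4·(67.8 − 50.5)/(100 − 50.5)

8.1782 L


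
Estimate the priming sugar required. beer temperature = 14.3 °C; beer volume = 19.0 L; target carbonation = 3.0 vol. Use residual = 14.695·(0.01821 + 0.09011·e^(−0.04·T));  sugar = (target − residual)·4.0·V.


residual = 14.695·(0.01821 + 0.09011·e^(−0.04·14.3)) = 1.0149
sugar = (3.0 − 1.0149)·4.0·19.0

150.8638 g


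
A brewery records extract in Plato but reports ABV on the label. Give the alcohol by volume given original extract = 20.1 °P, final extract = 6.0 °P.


SG = 259/(259 − P);  ABV = (OG − FG)·131.25
OG = 259/(259 − 20.1) = 1.0841
FG = 259/(259 − 6.0) = 1.0237
ABV = (1.0841 − 1.0237)·131.25

7.9302 % ABV


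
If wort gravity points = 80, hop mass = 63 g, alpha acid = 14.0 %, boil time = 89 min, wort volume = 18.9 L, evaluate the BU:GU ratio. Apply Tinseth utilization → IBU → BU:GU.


U = 1.65·0.000125^(GP/1000)·(1−e^(−0.04t))/4.15;  IBU = (α/100)·m·U·1000/V;  BU:GU = IBU/GP
U = 1.65·0.000125^(80/1000)·(1−e^(−0.04·89))/4.15 = 0.1882
IBU = (14.0/100)·63·0.1882·1000/18.9 = 87.8346
BU:GU = 87.8346/80

1.0979


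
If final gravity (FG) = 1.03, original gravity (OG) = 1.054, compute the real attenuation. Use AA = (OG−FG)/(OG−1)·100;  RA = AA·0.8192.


AA = (1.054 − 1.03)/(1.054 − 1)·100 = 44.4444
RA = 44.4444·0.8192

36.4089 %


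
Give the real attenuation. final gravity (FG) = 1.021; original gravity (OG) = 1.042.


AA = (OG−FG)/(OG−1)·100;  RA = AA·0.8192
AA = (1.042 − 1.021)/(1.042 − 1)·100 = 50.0000
RA = 50.0000·0.8192

40.9600 %


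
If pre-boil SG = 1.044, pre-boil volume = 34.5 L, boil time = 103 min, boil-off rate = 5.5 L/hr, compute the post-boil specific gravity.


V_post = V_pre − rate·(t/60);  SG_post = 1 + (SG_pre−1)·V_pre/V_post
V_post = 34.5 − 5.5·(103/60) = 25.0583
SG_post = 1 + (1.044 − 1)·34.5/25.0583

1.0606


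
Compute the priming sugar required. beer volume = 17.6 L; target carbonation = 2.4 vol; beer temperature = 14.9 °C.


residual = 14.695·(0.01821 + 0.09011·e^(−0.04·T));  sugar = (target − residual)·4.0·V
residual = 14.695·(0.01821 + 0.09011·e^(−0.04·14.9)) = 0.9972
sugar = (2.4 − 0.9972)·4.0·17.6

98.7552 g


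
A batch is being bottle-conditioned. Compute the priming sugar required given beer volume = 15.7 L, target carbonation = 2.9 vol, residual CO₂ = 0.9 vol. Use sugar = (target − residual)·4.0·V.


sugar = (2.9 − 0.9)·4.0·15.7

125.6000 g


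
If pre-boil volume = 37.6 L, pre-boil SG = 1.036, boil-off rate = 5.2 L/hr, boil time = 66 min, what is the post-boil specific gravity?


V_post = V_pre − rate·(t/60);  SG_post = 1 + (SG_pre−1)·V_pre/V_post
V_post = 37.6 − 5.2·(66/60) = 31.8800
SG_post = 1 + (1.036 − 1)·37.6/31.8800

1.0425


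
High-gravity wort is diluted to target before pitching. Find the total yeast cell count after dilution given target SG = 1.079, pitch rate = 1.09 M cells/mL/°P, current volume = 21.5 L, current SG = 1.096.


V_w = V·((SG_c−1)/(SG_t−1)−1);  °P = 259 − 259/SG_t;  cells = rate·(V+V_w)·°P
V_w = 21.5·((1.096−1)/(1.079−1)−1) = 4.6266
V_final = 21.5 + 4.6266 = 26.1266
°P = 259 − 259/1.079 = 18.9629
cells = 1.09·26.1266·18.9629

540.0258 billion cells


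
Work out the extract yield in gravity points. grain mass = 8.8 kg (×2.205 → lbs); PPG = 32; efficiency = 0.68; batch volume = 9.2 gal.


points = lbs × PPG × eff / vol
lbs = 8.8 × 2.205 = 19.4040
points = 19.4040 × 32 × 0.68 / 9.2

45.8947 points


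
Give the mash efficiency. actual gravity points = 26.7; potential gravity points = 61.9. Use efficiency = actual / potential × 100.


efficiency = 26.7 / 61.9 × 100

43.1341 %


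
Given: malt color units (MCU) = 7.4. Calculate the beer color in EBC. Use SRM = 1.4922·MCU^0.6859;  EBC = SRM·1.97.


SRM = 1.4922·7.4^0.6859 = 5.8889
EBC = 5.8889·1.97

11.6011 EBC


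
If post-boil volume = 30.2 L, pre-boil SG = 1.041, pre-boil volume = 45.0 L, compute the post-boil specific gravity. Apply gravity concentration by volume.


SG_post = 1 + (SG_pre − 1)·V_pre/V_post
pts_pre = (1.041 − 1)·1000 = 41.0000
pts_post = 41.0000·45.0/30.2 = 61.0927
SG_post = 1 + 61.0927/1000

1.0611


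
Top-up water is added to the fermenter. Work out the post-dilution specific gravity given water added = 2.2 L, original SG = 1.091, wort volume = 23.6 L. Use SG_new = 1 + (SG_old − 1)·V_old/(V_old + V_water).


pts = (1.091 − 1)·1000·23.6/(23.6 + 2.2) = 83.2403
SG_new = 1 + 83.2403/1000

1.0832


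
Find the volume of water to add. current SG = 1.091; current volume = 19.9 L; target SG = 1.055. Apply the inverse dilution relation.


V_water = V·((SG_curr − 1)/(SG_target − 1) − 1)
V_water = 19.9·((1.091 − 1)/(1.055 − 1) − 1)

13.0255 L


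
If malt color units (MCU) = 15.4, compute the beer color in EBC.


SRM = 1.4922·MCU^0.6859;  EBC = SRM·1.97
SRM = 1.4922·15.4^0.6859 = 9.7353
EBC = 9.7353·1.97

19.1785 EBC


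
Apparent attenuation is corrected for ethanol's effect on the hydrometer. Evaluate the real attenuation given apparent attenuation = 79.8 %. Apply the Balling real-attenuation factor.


RA = AA · 0.8192
RA = 79.8 · 0.8192

65.3722 %


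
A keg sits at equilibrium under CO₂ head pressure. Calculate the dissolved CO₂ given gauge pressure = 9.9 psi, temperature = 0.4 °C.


vols = (P + 14.695)·(0.01821 + 0.09011·e^(−0.04·T))
vols = (9.9 + 14.695)·(0.01821 + 0.09011·e^(−0.04·0.4))

2.6290 volumes


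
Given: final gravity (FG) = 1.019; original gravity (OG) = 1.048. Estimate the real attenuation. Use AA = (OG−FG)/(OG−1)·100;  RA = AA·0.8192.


AA = (1.048 − 1.019)/(1.048 − 1)·100 = 60.4167
RA = 60.4167·0.8192

49.4933 %


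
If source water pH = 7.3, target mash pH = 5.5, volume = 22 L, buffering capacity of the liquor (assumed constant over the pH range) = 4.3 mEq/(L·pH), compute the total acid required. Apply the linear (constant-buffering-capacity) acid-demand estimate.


acid = buffering capacity · (pH_source − pH_target) · V
acid = 4.3 · (7.3 − 5.5) · 22

170.2800 mEq


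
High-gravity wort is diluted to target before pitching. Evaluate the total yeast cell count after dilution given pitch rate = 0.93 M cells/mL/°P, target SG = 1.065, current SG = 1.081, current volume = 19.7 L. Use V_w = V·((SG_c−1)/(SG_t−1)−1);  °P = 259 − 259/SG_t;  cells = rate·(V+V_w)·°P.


V_w = 19.7·((1.081−1)/(1.065−1)−1) = 4.8492
V_final = 19.7 + 4.8492 = 24.5492
°P = 259 − 259/1.065 = 15.8075
cells = 0.93·24.5492·15.8075

360.8979 billion cells


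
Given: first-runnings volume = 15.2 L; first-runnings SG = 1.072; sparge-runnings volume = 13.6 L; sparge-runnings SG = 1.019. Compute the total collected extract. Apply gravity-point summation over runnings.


total = Σ (SG_i − 1)·1000·V_i
first = (1.072 − 1)·1000·15.2 = 1094.4000
sparge = (1.019 − 1)·1000·13.6 = 258.4000
total = 1094.4000 + 258.4000

1352.8000 gravity·L


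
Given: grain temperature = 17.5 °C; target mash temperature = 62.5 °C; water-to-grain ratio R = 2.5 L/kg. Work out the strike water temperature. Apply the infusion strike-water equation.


T_strike = (0.41/R)·(T_mash − T_grain) + T_mash
T_strike = (0.41/2.5)·(62.5 − 17.5) + 62.5

69.8800 °C


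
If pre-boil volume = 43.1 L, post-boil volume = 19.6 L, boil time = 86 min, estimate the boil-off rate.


rate = (V_pre − V_post) / (t_min/60)
rate = (43.1 − 19.6) / (86/60)

16.3953 L/hr


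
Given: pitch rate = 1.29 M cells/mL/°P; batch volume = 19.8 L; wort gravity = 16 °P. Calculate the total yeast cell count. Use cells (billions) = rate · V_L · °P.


cells = 1.29 · 19.8 · 16

408.6720 billion cells


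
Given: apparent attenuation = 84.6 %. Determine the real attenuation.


RA = AA · 0.8192
RA = 84.6 · 0.8192

69.3043 %


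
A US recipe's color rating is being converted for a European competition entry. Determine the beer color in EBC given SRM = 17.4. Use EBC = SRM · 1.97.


EBC = 17.4 · 1.97

34.2780 EBC


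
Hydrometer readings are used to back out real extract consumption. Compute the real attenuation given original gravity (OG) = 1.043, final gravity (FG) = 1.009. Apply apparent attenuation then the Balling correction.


AA = (OG−FG)/(OG−1)·100;  RA = AA·0.8192
AA = (1.043 − 1.009)/(1.043 − 1)·100 = 79.0698
RA = 79.0698·0.8192

64.7740 %


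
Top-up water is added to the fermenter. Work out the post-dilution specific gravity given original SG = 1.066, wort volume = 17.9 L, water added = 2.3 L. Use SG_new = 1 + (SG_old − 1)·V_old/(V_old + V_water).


pts = (1.066 − 1)·1000·17.9/(17.9 + 2.3) = 58.4851
SG_new = 1 + 58.4851/1000

1.0585


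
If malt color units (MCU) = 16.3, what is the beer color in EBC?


SRM = 1.4922·MCU^0.6859;  EBC = SRM·1.97
SRM = 1.4922·16.3^0.6859 = 10.1220
EBC = 10.1220·1.97

19.9403 EBC


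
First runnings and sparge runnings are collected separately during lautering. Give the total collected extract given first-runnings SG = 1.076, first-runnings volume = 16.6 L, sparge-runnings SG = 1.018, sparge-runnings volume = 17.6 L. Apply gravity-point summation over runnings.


total = Σ (SG_i − 1)·1000·V_i
first = (1.076 − 1)·1000·16.6 = 1261.6000
sparge = (1.018 − 1)·1000·17.6 = 316.8000
total = 1261.6000 + 316.8000

1578.4000 gravity·L


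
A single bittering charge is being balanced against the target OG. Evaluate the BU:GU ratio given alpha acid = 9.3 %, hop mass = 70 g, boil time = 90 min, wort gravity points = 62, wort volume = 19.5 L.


U = 1.65·0.000125^(GP/1000)·(1−e^(−0.04t))/4.15;  IBU = (α/100)·m·U·1000/V;  BU:GU = IBU/GP
U = 1.65·0.000125^(62/1000)·(1−e^(−0.04·90))/4.15 = 0.2215
IBU = (9.3/100)·70·0.2215·1000/19.5 = 73.9535
BU:GU = 73.9535/62

1.1928


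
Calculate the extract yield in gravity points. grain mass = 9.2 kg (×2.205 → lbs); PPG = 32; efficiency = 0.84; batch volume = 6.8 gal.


points = lbs × PPG × eff / vol
lbs = 9.2 × 2.205 = 20.2860
points = 20.2860 × 32 × 0.84 / 6.8

80.1894 points


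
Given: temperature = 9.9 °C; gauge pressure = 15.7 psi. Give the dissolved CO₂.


vols = (P + 14.695)·(0.01821 + 0.09011·e^(−0.04·T))
vols = (15.7 + 14.695)·(0.01821 + 0.09011·e^(−0.04·9.9))

2.3968 volumes


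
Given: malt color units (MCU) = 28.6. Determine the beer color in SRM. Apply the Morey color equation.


SRM = 1.4922 · MCU^0.6859
SRM = 1.4922 · 28.6^0.6859

14.8850 SRM


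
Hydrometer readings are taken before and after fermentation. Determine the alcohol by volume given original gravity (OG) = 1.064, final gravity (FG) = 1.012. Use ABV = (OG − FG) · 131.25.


ABV = (1.064 − 1.012) · 131.25

6.8250 % ABV


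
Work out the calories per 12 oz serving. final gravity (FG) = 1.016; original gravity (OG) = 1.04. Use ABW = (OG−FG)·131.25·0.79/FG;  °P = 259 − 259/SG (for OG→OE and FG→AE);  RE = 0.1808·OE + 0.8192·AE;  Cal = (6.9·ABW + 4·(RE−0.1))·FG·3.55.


ABW = (1.04 − 1.016)·131.25·0.79/1.016 = 2.4493
OE = 259 − 259/1.04 = 9.9615 °P
AE = 259 − 259/1.016 = 4.0787 °P
RE = 0.1808·9.9615 + 0.8192·4.0787 = 5.1424 °P
Cal = (6.9·2.4493 + 4·(5.1424−0.1))·1.016·3.55

133.7028 kcal


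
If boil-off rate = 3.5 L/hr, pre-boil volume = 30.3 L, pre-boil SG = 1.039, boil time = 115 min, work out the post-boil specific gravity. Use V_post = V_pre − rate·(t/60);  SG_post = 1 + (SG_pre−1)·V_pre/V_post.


V_post = 30.3 − 3.5·(115/60) = 23.5917
SG_post = 1 + (1.039 − 1)·30.3/23.5917

1.0501


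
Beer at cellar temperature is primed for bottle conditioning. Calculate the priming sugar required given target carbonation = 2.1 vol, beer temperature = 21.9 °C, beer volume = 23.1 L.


residual = 14.695·(0.01821 + 0.09011·e^(−0.04·T));  sugar = (target − residual)·4.0·V
residual = 14.695·(0.01821 + 0.09011·e^(−0.04·21.9)) = 0.8190
sugar = (2.1 − 0.8190)·4.0·23.1

118.3608 g


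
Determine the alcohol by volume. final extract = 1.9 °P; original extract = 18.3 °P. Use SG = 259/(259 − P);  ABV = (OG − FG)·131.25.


OG = 259/(259 − 18.3) = 1.0760
FG = 259/(259 − 1.9) = 1.0074
ABV = (1.0760 − 1.0074)·131.25

9.0088 % ABV


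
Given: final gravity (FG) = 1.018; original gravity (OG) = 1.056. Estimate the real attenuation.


AA = (OG−FG)/(OG−1)·100;  RA = AA·0.8192
AA = (1.056 − 1.018)/(1.056 − 1)·100 = 67.8571
RA = 67.8571·0.8192

55.5886 %


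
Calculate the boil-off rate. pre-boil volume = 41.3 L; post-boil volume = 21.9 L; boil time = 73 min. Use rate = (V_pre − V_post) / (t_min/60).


rate = (41.3 − 21.9) / (73/60)

15.9452 L/hr


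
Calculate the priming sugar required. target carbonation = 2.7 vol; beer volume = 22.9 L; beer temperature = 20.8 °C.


residual = 14.695·(0.01821 + 0.09011·e^(−0.04·T));  sugar = (target − residual)·4.0·V
residual = 14.695·(0.01821 + 0.09011·e^(−0.04·20.8)) = 0.8438
sugar = (2.7 − 0.8438)·4.0·22.9

170.0239 g


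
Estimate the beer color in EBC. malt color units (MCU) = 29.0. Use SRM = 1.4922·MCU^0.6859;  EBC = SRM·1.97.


SRM = 1.4922·29.0^0.6859 = 15.0275
EBC = 15.0275·1.97

29.6041 EBC


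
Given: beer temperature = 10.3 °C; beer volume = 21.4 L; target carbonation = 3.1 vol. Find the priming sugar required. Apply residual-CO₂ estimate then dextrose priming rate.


residual = 14.695·(0.01821 + 0.09011·e^(−0.04·T));  sugar = (target − residual)·4.0·V
residual = 14.695·(0.01821 + 0.09011·e^(−0.04·10.3)) = 1.1446
sugar = (3.1 − 1.1446)·4.0·21.4

167.3802 g


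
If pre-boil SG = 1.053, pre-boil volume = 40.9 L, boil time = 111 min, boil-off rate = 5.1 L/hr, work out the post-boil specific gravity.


V_post = V_pre − rate·(t/60);  SG_post = 1 + (SG_pre−1)·V_pre/V_post
V_post = 40.9 − 5.1·(111/60) = 31.4650
SG_post = 1 + (1.053 − 1)·40.9/31.4650

1.0689


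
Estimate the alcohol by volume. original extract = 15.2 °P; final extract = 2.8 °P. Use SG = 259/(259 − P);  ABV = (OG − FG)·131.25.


OG = 259/(259 − 15.2) = 1.0623
FG = 259/(259 − 2.8) = 1.0109
ABV = (1.0623 − 1.0109)·131.25

6.7485 % ABV


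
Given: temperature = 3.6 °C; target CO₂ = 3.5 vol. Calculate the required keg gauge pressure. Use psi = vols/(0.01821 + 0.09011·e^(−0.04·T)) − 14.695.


psi = 3.5/(0.01821 + 0.09011·e^(−0.04·3.6)) − 14.695

21.6742 psi


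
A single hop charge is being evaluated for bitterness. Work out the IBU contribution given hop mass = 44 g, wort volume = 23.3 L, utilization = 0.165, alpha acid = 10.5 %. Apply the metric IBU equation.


IBU = (α/100)·mass·U·1000 / V
IBU = (10.5/100)·44·0.165·1000 / 23.3

32.7167 IBU


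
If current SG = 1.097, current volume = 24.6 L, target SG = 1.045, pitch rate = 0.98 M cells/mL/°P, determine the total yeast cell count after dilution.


V_w = V·((SG_c−1)/(SG_t−1)−1);  °P = 259 − 259/SG_t;  cells = rate·(V+V_w)·°P
V_w = 24.6·((1.097−1)/(1.045−1)−1) = 28.4267
V_final = 24.6 + 28.4267 = 53.0267
°P = 259 − 259/1.045 = 11.1531
cells = 0.98·53.0267·11.1531

579.5840 billion cells


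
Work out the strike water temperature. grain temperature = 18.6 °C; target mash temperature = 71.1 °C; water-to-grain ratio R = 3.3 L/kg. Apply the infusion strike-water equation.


T_strike = (0.41/R)·(T_mash − T_grain) + T_mash
T_strike = (0.41/3.3)·(71.1 − 18.6) + 71.1

77.6227 °C


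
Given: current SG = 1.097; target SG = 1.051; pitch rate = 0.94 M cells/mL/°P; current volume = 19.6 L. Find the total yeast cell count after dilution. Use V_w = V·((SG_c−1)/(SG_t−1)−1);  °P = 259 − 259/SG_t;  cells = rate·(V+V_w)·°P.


V_w = 19.6·((1.097−1)/(1.051−1)−1) = 17.6784
V_final = 19.6 + 17.6784 = 37.2784
°P = 259 − 259/1.051 = 12.5680
cells = 0.94·37.2784·12.5680

440.4055 billion cells


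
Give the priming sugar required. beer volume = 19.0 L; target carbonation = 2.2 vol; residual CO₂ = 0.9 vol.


sugar = (target − residual)·4.0·V
sugar = (2.2 − 0.9)·4.0·19.0

98.8000 g


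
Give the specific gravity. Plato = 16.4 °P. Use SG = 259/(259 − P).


SG = 259/(259 − 16.4)

1.0676


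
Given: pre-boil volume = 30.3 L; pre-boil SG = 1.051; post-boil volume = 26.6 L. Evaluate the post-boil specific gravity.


SG_post = 1 + (SG_pre − 1)·V_pre/V_post
pts_pre = (1.051 − 1)·1000 = 51.0000
pts_post = 51.0000·30.3/26.6 = 58.0940
SG_post = 1 + 58.0940/1000

1.0581


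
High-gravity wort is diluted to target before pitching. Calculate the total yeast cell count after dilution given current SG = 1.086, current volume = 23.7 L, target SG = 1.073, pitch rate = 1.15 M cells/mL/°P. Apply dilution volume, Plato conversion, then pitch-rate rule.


V_w = V·((SG_c−1)/(SG_t−1)−1);  °P = 259 − 259/SG_t;  cells = rate·(V+V_w)·°P
V_w = 23.7·((1.086−1)/(1.073−1)−1) = 4.2205
V_final = 23.7 + 4.2205 = 27.9205
°P = 259 − 259/1.073 = 17.6207
cells = 1.15·27.9205·17.6207

565.7762 billion cells


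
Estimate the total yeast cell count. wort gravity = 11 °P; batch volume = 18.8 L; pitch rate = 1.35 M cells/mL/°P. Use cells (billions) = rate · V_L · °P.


cells = 1.35 · 18.8 · 11

279.1800 billion cells


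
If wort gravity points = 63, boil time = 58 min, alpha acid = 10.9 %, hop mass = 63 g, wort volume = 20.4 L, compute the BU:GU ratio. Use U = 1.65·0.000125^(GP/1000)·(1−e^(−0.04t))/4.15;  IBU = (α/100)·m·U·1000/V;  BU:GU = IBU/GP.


U = 1.65·0.000125^(63/1000)·(1−e^(−0.04·58))/4.15 = 0.2035
IBU = (10.9/100)·63·0.2035·1000/20.4 = 68.5098
BU:GU = 68.5098/63

1.0875


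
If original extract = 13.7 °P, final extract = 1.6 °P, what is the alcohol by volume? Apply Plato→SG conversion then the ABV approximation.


SG = 259/(259 − P);  ABV = (OG − FG)·131.25
OG = 259/(259 − 13.7) = 1.0558
FG = 259/(259 − 1.6) = 1.0062
ABV = (1.0558 − 1.0062)·131.25

6.5145 % ABV


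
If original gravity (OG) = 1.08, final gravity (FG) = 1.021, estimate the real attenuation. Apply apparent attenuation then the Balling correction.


AA = (OG−FG)/(OG−1)·100;  RA = AA·0.8192
AA = (1.08 − 1.021)/(1.08 − 1)·100 = 73.7500
RA = 73.7500·0.8192

60.4160 %


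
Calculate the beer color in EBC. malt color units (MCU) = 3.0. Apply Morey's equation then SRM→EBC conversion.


SRM = 1.4922·MCU^0.6859;  EBC = SRM·1.97
SRM = 1.4922·3.0^0.6859 = 3.1702
EBC = 3.1702·1.97

6.2453 EBC


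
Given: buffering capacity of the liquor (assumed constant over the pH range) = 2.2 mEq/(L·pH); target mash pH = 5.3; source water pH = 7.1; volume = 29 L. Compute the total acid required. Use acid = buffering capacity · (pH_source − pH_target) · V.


acid = 2.2 · (7.1 − 5.3) · 29

114.8400 mEq


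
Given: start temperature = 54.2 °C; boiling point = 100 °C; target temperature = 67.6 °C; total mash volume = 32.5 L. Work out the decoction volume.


V_dec = V_total·(T_target − T_start)/(T_boil − T_start)
V_dec = 32.5·(67.6 − 54.2)/(100 − 54.2)

9.5087 L


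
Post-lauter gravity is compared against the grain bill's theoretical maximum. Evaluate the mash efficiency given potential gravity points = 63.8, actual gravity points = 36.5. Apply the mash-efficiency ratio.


efficiency = actual / potential × 100
efficiency = 36.5 / 63.8 × 100

57.2100 %


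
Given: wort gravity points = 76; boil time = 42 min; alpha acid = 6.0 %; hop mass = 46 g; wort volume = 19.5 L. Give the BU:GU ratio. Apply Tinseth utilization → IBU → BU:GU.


U = 1.65·0.000125^(GP/1000)·(1−e^(−0.04t))/4.15;  IBU = (α/100)·m·U·1000/V;  BU:GU = IBU/GP
U = 1.65·0.000125^(76/1000)·(1−e^(−0.04·42))/4.15 = 0.1634
IBU = (6.0/100)·46·0.1634·1000/19.5 = 23.1260
BU:GU = 23.1260/76

0.3043


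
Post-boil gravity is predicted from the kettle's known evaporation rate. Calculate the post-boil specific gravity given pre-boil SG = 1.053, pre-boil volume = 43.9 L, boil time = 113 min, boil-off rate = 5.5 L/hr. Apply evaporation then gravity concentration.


V_post = V_pre − rate·(t/60);  SG_post = 1 + (SG_pre−1)·V_pre/V_post
V_post = 43.9 − 5.5·(113/60) = 33.5417
SG_post = 1 + (1.053 − 1)·43.9/33.5417

1.0694


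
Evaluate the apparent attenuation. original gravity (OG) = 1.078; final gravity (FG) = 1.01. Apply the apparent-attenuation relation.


AA = (OG − FG)/(OG − 1) · 100
AA = (1.078 − 1.01)/(1.078 − 1) · 100

87.1795 %


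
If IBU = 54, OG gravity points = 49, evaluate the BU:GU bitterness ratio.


BU:GU = IBU / OG_points
BU:GU = 54 / 49

1.1020


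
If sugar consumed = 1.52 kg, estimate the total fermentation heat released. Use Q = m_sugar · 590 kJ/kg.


Q = 1.52 · 590

896.8000 kJ


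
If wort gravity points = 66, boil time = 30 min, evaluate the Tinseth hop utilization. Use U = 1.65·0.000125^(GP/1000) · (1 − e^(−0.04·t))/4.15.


bigness = 1.65·0.000125^(66/1000) = 0.9118
boil_factor = (1 − e^(−0.04·30))/4.15 = 0.1684
U = 0.9118 · 0.1684

0.1535


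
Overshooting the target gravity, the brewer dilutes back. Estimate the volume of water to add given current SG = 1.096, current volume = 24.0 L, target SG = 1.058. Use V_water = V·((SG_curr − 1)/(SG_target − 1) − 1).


V_water = 24.0·((1.096 − 1)/(1.058 − 1) − 1)

15.7241 L


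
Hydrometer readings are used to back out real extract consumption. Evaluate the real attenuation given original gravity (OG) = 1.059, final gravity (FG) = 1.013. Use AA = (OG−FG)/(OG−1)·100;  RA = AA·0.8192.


AA = (1.059 − 1.013)/(1.059 − 1)·100 = 77.9661
RA = 77.9661·0.8192

63.8698 %


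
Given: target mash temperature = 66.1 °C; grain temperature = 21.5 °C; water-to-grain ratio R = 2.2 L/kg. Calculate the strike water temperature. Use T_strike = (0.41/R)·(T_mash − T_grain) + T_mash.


T_strike = (0.41/2.2)·(66.1 − 21.5) + 66.1

74.4118 °C


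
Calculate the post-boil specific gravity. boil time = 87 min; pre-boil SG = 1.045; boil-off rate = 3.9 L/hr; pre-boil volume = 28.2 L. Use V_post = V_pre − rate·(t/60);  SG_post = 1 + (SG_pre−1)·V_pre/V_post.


V_post = 28.2 − 3.9·(87/60) = 22.5450
SG_post = 1 + (1.045 − 1)·28.2/22.5450

1.0563


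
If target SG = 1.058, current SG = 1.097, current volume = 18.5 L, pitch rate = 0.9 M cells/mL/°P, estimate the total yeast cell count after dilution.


V_w = V·((SG_c−1)/(SG_t−1)−1);  °P = 259 − 259/SG_t;  cells = rate·(V+V_w)·°P
V_w = 18.5·((1.097−1)/(1.058−1)−1) = 12.4397
V_final = 18.5 + 12.4397 = 30.9397
°P = 259 − 259/1.058 = 14.1985
cells = 0.9·30.9397·14.1985

395.3667 billion cells


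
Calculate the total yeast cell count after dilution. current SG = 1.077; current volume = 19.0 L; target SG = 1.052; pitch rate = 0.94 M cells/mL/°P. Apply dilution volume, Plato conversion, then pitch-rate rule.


V_w = V·((SG_c−1)/(SG_t−1)−1);  °P = 259 − 259/SG_t;  cells = rate·(V+V_w)·°P
V_w = 19.0·((1.077−1)/(1.052−1)−1) = 9.1346
V_final = 19.0 + 9.1346 = 28.1346
°P = 259 − 259/1.052 = 12.8023
cells = 0.94·28.1346·12.8023

338.5760 billion cells


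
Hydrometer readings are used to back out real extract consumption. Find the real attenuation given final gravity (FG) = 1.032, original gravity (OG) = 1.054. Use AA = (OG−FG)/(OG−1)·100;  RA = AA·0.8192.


AA = (1.054 − 1.032)/(1.054 − 1)·100 = 40.7407
RA = 40.7407·0.8192

33.3748 %


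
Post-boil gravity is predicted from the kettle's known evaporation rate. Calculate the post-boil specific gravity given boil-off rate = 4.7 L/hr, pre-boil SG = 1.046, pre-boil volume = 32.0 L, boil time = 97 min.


V_post = V_pre − rate·(t/60);  SG_post = 1 + (SG_pre−1)·V_pre/V_post
V_post = 32.0 − 4.7·(97/60) = 24.4017
SG_post = 1 + (1.046 − 1)·32.0/24.4017

1.0603


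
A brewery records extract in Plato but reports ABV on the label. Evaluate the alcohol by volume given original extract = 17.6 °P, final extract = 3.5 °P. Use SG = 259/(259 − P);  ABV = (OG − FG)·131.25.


OG = 259/(259 − 17.6) = 1.0729
FG = 259/(259 − 3.5) = 1.0137
ABV = (1.0729 − 1.0137)·131.25

7.7712 % ABV


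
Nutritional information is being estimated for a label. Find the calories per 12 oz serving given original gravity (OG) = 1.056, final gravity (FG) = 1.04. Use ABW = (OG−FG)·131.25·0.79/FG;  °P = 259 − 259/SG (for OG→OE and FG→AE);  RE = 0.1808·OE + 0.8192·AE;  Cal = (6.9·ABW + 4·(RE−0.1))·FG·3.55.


ABW = (1.056 − 1.04)·131.25·0.79/1.04 = 1.5952
OE = 259 − 259/1.056 = 13.7348 °P
AE = 259 − 259/1.04 = 9.9615 °P
RE = 0.1808·13.7348 + 0.8192·9.9615 = 10.6438 °P
Cal = (6.9·1.5952 + 4·(10.6438−0.1))·1.04·3.55

196.3473 kcal


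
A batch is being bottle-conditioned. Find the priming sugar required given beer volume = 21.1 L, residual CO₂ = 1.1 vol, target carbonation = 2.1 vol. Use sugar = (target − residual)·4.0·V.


sugar = (2.1 − 1.1)·4.0·21.1

84.4000 g


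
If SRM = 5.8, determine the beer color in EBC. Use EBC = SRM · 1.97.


EBC = 5.8 · 1.97

11.4260 EBC


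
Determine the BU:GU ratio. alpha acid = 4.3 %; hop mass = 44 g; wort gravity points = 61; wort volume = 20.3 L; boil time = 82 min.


U = 1.65·0.000125^(GP/1000)·(1−e^(−0.04t))/4.15;  IBU = (α/100)·m·U·1000/V;  BU:GU = IBU/GP
U = 1.65·0.000125^(61/1000)·(1−e^(−0.04·82))/4.15 = 0.2212
IBU = (4.3/100)·44·0.2212·1000/20.3 = 20.6118
BU:GU = 20.6118/61

0.3379


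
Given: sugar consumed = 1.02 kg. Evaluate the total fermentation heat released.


Q = m_sugar · 590 kJ/kg
Q = 1.02 · 590

601.8000 kJ


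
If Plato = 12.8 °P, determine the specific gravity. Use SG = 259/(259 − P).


SG = 259/(259 − 12.8)

1.0520


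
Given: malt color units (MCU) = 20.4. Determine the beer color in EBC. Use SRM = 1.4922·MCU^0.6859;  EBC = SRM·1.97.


SRM = 1.4922·20.4^0.6859 = 11.8060
EBC = 11.8060·1.97

23.2578 EBC


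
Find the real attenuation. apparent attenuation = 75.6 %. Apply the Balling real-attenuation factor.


RA = AA · 0.8192
RA = 75.6 · 0.8192

61.9315 %


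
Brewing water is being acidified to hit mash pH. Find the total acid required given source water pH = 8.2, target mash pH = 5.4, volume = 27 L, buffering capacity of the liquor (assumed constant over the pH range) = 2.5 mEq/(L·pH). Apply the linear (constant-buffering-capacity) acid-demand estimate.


acid = buffering capacity · (pH_source − pH_target) · V
acid = 2.5 · (8.2 − 5.4) · 27

189.0000 mEq


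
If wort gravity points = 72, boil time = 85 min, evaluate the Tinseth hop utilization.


U = 1.65·0.000125^(GP/1000) · (1 − e^(−0.04·t))/4.15
bigness = 1.65·0.000125^(72/1000) = 0.8639
boil_factor = (1 − e^(−0.04·85))/4.15 = 0.2329
U = 0.8639 · 0.2329

0.2012


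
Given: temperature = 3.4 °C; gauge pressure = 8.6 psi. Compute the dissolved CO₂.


vols = (P + 14.695)·(0.01821 + 0.09011·e^(−0.04·T))
vols = (8.6 + 14.695)·(0.01821 + 0.09011·e^(−0.04·3.4))

2.2564 volumes


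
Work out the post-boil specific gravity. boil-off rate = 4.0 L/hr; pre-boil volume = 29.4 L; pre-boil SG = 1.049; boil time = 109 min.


V_post = V_pre − rate·(t/60);  SG_post = 1 + (SG_pre−1)·V_pre/V_post
V_post = 29.4 − 4.0·(109/60) = 22.1333
SG_post = 1 + (1.049 − 1)·29.4/22.1333

1.0651


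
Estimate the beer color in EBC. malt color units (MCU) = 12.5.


SRM = 1.4922·MCU^0.6859;  EBC = SRM·1.97
SRM = 1.4922·12.5^0.6859 = 8.4372
EBC = 8.4372·1.97

16.6213 EBC


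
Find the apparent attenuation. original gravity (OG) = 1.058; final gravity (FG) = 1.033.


AA = (OG − FG)/(OG − 1) · 100
AA = (1.058 − 1.033)/(1.058 − 1) · 100

43.1034 %


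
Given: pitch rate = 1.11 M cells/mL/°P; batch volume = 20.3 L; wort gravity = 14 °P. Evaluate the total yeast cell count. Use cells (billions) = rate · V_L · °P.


cells = 1.11 · 20.3 · 14

315.4620 billion cells


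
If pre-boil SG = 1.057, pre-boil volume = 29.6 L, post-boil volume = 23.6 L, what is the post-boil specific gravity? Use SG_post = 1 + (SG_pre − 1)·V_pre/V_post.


pts_pre = (1.057 − 1)·1000 = 57.0000
pts_post = 57.0000·29.6/23.6 = 71.4915
SG_post = 1 + 71.4915/1000

1.0715


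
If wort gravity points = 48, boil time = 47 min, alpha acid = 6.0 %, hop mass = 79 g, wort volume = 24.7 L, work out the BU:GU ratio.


U = 1.65·0.000125^(GP/1000)·(1−e^(−0.04t))/4.15;  IBU = (α/100)·m·U·1000/V;  BU:GU = IBU/GP
U = 1.65·0.000125^(48/1000)·(1−e^(−0.04·47))/4.15 = 0.2189
IBU = (6.0/100)·79·0.2189·1000/24.7 = 42.0013
BU:GU = 42.0013/48

0.8750


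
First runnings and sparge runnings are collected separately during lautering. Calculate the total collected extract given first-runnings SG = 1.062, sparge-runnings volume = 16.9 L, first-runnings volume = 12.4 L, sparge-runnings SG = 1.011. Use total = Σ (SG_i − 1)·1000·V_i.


first = (1.062 − 1)·1000·12.4 = 768.8000
sparge = (1.011 − 1)·1000·16.9 = 185.9000
total = 768.8000 + 185.9000

954.7000 gravity·L


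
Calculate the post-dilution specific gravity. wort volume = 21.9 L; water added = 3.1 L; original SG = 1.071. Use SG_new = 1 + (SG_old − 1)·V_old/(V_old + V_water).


pts = (1.071 − 1)·1000·21.9/(21.9 + 3.1) = 62.1960
SG_new = 1 + 62.1960/1000

1.0622


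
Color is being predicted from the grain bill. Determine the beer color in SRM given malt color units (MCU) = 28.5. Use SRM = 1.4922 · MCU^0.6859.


SRM = 1.4922 · 28.5^0.6859

14.8493 SRM


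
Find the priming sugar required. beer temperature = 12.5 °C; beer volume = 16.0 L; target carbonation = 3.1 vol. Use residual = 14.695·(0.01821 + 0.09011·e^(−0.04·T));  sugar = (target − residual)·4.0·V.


residual = 14.695·(0.01821 + 0.09011·e^(−0.04·12.5)) = 1.0707
sugar = (3.1 − 1.0707)·4.0·16.0

129.8724 g


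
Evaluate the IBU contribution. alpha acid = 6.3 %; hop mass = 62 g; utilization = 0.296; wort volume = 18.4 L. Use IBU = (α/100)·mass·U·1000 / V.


IBU = (6.3/100)·62·0.296·1000 / 18.4

62.8357 IBU


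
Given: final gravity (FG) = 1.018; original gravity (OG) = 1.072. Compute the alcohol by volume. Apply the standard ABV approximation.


ABV = (OG − FG) · 131.25
ABV = (1.072 − 1.018) · 131.25

7.0875 % ABV


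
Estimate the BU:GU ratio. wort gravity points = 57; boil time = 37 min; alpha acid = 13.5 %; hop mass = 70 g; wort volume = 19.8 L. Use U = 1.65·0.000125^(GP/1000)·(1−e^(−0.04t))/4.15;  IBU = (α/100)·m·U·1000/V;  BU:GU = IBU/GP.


U = 1.65·0.000125^(57/1000)·(1−e^(−0.04·37))/4.15 = 0.1840
IBU = (13.5/100)·70·0.1840·1000/19.8 = 87.8107
BU:GU = 87.8107/57

1.5405


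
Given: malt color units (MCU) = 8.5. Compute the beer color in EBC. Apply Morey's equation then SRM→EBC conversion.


SRM = 1.4922·MCU^0.6859;  EBC = SRM·1.97
SRM = 1.4922·8.5^0.6859 = 6.4761
EBC = 6.4761·1.97

12.7580 EBC


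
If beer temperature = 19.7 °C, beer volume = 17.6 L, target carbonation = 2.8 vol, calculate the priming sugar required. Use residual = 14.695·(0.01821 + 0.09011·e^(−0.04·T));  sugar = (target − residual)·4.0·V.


residual = 14.695·(0.01821 + 0.09011·e^(−0.04·19.7)) = 0.8698
sugar = (2.8 − 0.8698)·4.0·17.6

135.8885 g


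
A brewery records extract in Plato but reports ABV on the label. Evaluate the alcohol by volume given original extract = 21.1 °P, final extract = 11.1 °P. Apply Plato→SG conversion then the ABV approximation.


SG = 259/(259 − P);  ABV = (OG − FG)·131.25
OG = 259/(259 − 21.1) = 1.0887
FG = 259/(259 − 11.1) = 1.0448
ABV = (1.0887 − 1.0448)·131.25

5.7641 % ABV


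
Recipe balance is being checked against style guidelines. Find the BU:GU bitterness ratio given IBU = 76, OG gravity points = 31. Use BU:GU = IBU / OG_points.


BU:GU = 76 / 31

2.4516


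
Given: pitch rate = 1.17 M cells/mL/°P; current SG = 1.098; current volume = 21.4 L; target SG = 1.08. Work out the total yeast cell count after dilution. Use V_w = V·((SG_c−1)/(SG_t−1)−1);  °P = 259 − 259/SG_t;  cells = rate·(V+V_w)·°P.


V_w = 21.4·((1.098−1)/(1.08−1)−1) = 4.8150
V_final = 21.4 + 4.8150 = 26.2150
°P = 259 − 259/1.08 = 19.1852
cells = 1.17·26.2150·19.1852

588.4394 billion cells


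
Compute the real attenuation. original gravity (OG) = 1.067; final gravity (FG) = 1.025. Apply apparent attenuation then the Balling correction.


AA = (OG−FG)/(OG−1)·100;  RA = AA·0.8192
AA = (1.067 − 1.025)/(1.067 − 1)·100 = 62.6866
RA = 62.6866·0.8192

51.3528 %


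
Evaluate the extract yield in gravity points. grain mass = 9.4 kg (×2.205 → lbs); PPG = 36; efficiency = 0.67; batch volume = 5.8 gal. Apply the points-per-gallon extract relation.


points = lbs × PPG × eff / vol
lbs = 9.4 × 2.205 = 20.7270
points = 20.7270 × 36 × 0.67 / 5.8

86.1957 points


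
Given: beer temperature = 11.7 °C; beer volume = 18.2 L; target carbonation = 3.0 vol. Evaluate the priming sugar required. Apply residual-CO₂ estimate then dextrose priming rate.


residual = 14.695·(0.01821 + 0.09011·e^(−0.04·T));  sugar = (target − residual)·4.0·V
residual = 14.695·(0.01821 + 0.09011·e^(−0.04·11.7)) = 1.0969
sugar = (3.0 − 1.0969)·4.0·18.2

138.5486 g


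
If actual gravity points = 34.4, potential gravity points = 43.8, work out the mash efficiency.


efficiency = actual / potential × 100
efficiency = 34.4 / 43.8 × 100

78.5388 %
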